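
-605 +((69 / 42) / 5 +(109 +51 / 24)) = -138193 / 280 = -493.55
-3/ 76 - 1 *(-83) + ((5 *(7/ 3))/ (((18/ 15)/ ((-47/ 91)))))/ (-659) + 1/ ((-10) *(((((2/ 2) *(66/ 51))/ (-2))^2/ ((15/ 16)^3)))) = 120193285252745/ 1452112257024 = 82.77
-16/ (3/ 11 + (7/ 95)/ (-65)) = -58.91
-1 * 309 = -309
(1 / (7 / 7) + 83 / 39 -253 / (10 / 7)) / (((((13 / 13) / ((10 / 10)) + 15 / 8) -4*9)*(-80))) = -67849 / 1033500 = -0.07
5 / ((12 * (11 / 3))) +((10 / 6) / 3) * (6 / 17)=695 / 2244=0.31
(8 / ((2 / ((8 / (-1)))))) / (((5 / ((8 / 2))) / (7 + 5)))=-1536 / 5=-307.20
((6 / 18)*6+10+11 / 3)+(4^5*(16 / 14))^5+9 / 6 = 221360928884516350513 / 100842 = 2195126325187088.22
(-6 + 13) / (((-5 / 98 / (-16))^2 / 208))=3579756544 / 25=143190261.76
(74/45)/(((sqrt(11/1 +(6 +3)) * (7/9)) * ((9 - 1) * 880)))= 37 * sqrt(5)/1232000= 0.00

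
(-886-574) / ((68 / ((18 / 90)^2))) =-73 / 85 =-0.86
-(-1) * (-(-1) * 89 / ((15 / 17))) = 1513 / 15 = 100.87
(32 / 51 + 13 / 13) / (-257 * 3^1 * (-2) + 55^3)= 83 / 8563767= 0.00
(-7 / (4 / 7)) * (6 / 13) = -147 / 26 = -5.65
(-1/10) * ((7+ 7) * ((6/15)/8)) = -7/100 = -0.07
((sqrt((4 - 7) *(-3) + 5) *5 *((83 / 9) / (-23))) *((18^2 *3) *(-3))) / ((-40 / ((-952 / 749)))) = 457164 *sqrt(14) / 2461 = 695.06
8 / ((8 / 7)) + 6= 13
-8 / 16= -1 / 2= -0.50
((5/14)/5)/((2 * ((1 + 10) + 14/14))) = 1/336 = 0.00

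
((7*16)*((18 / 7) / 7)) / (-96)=-3 / 7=-0.43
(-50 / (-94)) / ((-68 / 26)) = -325 / 1598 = -0.20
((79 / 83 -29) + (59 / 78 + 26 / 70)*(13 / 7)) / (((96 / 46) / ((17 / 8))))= -1238141773 / 46851840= -26.43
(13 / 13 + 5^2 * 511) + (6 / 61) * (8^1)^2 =779720 / 61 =12782.30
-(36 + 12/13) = -480/13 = -36.92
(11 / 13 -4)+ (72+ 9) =77.85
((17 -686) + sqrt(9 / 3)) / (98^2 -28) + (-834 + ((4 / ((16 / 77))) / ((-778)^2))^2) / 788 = -2079400413299776153 / 1843051555182308352 + sqrt(3) / 9576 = -1.13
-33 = -33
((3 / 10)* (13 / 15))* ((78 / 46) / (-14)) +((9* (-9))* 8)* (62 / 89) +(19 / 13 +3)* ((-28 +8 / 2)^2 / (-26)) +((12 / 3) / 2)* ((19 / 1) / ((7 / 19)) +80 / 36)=-964838826683 / 2179440900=-442.70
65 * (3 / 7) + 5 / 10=397 / 14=28.36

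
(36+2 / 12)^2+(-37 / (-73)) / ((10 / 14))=17196809 / 13140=1308.74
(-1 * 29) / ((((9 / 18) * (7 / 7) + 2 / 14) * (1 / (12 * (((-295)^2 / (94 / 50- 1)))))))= -1766607500 / 33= -53533560.61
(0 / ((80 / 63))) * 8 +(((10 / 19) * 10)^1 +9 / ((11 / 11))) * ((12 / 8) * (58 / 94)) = 23577 / 1786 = 13.20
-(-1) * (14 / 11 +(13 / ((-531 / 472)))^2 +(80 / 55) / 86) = 5165378 / 38313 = 134.82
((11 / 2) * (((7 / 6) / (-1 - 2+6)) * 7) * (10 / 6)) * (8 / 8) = 2695 / 108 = 24.95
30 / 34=0.88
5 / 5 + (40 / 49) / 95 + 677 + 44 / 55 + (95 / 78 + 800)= 537382837 / 363090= 1480.03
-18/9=-2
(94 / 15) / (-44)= -47 / 330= -0.14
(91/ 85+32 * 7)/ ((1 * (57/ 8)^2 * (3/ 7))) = 2856896/ 276165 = 10.34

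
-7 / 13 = -0.54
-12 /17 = -0.71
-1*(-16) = 16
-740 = -740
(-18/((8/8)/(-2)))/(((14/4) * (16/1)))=0.64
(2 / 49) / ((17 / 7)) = 2 / 119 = 0.02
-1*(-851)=851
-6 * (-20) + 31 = 151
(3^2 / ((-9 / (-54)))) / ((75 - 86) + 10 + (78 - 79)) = -27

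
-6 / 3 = -2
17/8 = 2.12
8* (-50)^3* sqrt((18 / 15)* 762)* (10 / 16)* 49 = -36750000* sqrt(635) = -926070832.87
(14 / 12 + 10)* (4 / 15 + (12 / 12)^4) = 1273 / 90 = 14.14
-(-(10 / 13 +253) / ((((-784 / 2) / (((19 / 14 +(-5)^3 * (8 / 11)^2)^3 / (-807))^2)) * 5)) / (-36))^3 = 357669944023050984998601874224248136944857100053397670817511962019108026966302156993627186665139 / 5293381959239634348683002365639891472295558883346048126173928717752653534520722587648000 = 67569267.96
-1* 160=-160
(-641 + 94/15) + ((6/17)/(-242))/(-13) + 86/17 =-252571846/401115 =-629.67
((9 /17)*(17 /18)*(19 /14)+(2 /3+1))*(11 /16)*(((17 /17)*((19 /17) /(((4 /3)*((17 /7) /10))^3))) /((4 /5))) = 11348308125 /171051008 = 66.34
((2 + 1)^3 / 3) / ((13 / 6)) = 54 / 13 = 4.15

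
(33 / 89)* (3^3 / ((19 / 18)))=16038 / 1691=9.48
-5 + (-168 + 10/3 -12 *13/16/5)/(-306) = -81803/18360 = -4.46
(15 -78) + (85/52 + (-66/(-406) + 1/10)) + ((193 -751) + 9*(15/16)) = -610.67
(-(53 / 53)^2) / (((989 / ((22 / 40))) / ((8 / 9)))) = -22 / 44505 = -0.00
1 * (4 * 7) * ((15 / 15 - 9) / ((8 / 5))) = -140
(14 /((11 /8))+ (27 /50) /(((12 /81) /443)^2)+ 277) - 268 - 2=42490610937 /8800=4828478.52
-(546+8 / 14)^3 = -56006043976 / 343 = -163282927.04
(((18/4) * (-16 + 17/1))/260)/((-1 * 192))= -3/33280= -0.00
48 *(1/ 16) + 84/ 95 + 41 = 44.88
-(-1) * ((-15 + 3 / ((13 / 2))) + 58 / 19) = -2837 / 247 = -11.49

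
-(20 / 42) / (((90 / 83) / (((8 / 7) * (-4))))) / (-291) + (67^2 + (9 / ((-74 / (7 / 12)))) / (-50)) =25577825715653 / 5697896400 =4488.99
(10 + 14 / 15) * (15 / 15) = 164 / 15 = 10.93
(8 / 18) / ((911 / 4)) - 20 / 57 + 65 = 10071409 / 155781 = 64.65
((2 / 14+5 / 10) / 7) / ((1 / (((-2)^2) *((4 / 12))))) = 6 / 49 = 0.12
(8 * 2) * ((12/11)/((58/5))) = 480/319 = 1.50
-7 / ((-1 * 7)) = 1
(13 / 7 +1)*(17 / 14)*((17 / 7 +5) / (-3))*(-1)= 8840 / 1029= 8.59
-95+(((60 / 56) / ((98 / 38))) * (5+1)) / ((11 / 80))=-290035 / 3773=-76.87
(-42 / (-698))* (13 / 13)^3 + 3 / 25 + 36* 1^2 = 315672 / 8725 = 36.18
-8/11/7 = -8/77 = -0.10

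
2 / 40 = 1 / 20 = 0.05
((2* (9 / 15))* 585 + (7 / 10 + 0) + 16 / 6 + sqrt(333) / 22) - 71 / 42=3* sqrt(37) / 22 + 73886 / 105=704.51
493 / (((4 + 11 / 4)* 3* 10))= 986 / 405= 2.43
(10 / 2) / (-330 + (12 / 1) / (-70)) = -175 / 11556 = -0.02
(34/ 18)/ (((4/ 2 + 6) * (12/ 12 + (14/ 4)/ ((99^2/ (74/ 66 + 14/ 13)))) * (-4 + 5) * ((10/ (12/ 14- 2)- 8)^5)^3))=-2131935061082112/ 20711926257721884497544668848281937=-0.00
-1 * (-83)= 83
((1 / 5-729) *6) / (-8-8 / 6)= 16398 / 35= 468.51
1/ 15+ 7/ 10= 23/ 30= 0.77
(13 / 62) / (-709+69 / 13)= -169 / 567176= -0.00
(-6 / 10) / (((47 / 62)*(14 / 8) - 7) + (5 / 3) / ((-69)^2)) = 0.11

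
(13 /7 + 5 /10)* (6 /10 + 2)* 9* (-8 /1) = -15444 /35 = -441.26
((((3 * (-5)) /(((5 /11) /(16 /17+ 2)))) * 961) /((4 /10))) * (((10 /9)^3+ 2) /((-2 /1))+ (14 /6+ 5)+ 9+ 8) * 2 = -43631802500 /4131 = -10562043.69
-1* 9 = -9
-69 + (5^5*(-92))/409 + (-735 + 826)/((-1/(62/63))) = -3171143/3681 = -861.49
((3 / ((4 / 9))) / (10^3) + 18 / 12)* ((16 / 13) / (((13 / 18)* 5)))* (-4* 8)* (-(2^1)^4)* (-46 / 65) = -1277531136 / 6865625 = -186.08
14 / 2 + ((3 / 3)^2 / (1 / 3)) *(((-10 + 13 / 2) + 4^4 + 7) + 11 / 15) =7877 / 10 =787.70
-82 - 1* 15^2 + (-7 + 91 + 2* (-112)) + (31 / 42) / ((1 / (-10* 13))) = -542.95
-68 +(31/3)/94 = -67.89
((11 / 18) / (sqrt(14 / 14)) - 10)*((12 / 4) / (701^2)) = -169 / 2948406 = -0.00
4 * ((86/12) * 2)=172/3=57.33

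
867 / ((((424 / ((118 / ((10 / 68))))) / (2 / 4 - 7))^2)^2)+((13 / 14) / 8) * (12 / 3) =175426132527740965429 / 8837338720000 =19850561.13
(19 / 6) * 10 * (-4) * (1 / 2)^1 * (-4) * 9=2280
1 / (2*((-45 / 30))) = -1 / 3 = -0.33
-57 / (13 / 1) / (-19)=3 / 13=0.23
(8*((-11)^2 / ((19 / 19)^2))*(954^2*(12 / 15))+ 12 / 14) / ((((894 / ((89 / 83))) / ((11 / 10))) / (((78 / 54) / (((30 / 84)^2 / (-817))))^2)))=15010612451098396380248 / 188578125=79598906029521.70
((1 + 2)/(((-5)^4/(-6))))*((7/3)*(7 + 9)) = -672/625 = -1.08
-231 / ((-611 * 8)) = 231 / 4888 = 0.05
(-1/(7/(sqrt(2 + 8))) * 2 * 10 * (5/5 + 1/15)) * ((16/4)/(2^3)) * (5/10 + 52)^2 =-4200 * sqrt(10) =-13281.57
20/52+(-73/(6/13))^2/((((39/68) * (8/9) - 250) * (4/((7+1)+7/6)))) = -229.40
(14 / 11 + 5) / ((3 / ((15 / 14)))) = 345 / 154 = 2.24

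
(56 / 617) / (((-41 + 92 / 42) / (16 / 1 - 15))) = -1176 / 502855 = -0.00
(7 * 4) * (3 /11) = 84 /11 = 7.64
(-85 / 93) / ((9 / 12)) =-340 / 279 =-1.22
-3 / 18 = -0.17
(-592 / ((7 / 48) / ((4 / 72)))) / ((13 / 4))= -18944 / 273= -69.39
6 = 6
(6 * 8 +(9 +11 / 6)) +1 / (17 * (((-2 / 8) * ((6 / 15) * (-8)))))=12017 / 204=58.91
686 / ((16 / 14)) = 2401 / 4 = 600.25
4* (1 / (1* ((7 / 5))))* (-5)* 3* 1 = -300 / 7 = -42.86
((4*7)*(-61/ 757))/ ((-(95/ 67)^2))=7667212/ 6831925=1.12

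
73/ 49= 1.49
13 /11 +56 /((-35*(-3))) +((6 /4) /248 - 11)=-759377 /81840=-9.28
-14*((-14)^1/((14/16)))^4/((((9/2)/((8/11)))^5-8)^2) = -1008806316530991104/90278728214814395881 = -0.01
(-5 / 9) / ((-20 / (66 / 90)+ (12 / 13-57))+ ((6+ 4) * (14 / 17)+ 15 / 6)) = 24310 / 3177459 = 0.01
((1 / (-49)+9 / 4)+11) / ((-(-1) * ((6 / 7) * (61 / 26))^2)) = 438217 / 133956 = 3.27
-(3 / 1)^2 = -9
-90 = -90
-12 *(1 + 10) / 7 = -132 / 7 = -18.86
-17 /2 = -8.50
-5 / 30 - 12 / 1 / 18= -5 / 6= -0.83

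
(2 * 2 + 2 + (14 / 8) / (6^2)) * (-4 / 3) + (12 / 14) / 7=-7.94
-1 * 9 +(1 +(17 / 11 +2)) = -49 / 11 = -4.45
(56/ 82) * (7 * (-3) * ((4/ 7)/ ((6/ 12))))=-672/ 41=-16.39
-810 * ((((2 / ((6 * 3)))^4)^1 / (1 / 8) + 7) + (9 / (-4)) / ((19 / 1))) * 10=-85800275 / 1539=-55750.67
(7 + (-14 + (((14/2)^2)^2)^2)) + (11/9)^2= 466948435/81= 5764795.49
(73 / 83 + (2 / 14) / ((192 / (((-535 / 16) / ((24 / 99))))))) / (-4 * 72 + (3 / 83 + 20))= -3697657 / 1275387904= -0.00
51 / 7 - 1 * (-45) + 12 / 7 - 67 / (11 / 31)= -1483 / 11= -134.82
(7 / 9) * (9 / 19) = 7 / 19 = 0.37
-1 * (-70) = 70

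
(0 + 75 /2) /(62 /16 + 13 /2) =300 /83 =3.61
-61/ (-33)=1.85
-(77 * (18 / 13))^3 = -2662500456 / 2197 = -1211880.04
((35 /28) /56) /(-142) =-5 /31808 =-0.00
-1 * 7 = -7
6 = 6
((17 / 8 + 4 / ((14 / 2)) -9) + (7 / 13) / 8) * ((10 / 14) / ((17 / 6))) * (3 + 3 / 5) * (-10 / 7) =612900 / 75803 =8.09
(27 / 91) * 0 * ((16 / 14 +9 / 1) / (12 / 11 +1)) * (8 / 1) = 0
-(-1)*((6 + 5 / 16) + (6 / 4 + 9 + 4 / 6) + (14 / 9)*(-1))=2293 / 144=15.92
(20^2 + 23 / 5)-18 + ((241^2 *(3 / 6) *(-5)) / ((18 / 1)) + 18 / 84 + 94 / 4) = -9647179 / 1260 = -7656.49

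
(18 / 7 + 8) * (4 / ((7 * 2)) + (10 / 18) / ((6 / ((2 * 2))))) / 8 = 1147 / 1323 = 0.87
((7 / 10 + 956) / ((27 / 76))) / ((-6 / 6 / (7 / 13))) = -1450.04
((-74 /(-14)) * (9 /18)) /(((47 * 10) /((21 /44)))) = 111 /41360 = 0.00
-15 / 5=-3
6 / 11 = 0.55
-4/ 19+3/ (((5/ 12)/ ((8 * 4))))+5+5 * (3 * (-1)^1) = 20918/ 95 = 220.19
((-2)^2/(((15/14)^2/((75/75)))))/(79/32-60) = -3584/59175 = -0.06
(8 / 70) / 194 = 2 / 3395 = 0.00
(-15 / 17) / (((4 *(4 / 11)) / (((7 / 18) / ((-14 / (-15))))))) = -275 / 1088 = -0.25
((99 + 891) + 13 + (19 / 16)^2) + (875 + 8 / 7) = 3369951 / 1792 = 1880.55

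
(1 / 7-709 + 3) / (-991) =4941 / 6937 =0.71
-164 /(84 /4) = -164 /21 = -7.81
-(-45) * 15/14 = 675/14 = 48.21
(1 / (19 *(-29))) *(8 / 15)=-8 / 8265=-0.00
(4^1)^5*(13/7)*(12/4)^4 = 154038.86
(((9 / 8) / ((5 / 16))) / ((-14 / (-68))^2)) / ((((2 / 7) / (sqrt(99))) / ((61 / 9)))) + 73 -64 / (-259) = 18971 / 259 + 211548 * sqrt(11) / 35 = 20119.69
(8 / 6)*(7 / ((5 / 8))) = 224 / 15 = 14.93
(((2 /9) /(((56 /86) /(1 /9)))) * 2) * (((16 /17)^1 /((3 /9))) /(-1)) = -688 /3213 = -0.21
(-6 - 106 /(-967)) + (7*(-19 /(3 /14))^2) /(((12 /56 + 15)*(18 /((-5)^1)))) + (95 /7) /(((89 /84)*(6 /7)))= -1478478087862 /1484844939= -995.71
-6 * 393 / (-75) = 31.44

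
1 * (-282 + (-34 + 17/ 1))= -299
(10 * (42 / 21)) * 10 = 200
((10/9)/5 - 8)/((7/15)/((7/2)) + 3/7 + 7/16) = -7.78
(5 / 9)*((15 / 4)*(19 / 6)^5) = 61902475 / 93312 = 663.39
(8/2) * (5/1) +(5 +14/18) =25.78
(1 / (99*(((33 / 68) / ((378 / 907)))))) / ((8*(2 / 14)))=833 / 109747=0.01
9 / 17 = 0.53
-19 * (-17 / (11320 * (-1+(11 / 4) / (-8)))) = -1292 / 60845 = -0.02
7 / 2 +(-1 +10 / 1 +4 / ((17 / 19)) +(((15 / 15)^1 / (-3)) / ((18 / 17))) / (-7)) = 17.02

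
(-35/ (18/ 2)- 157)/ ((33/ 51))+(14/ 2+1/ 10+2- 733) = -962821/ 990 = -972.55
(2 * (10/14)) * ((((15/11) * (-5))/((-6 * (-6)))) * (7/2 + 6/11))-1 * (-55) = 547895/10164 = 53.91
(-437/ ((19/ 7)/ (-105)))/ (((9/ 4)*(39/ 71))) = 1600340/ 117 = 13678.12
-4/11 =-0.36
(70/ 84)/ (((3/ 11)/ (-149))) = -8195/ 18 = -455.28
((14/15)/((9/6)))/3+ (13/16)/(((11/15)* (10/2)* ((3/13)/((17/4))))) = 4.29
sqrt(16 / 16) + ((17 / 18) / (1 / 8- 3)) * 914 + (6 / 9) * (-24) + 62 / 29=-313.11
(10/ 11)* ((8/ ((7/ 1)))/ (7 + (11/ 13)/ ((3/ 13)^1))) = 15/ 154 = 0.10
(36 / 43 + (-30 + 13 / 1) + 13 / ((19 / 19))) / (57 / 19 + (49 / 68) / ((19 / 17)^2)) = -196384 / 222095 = -0.88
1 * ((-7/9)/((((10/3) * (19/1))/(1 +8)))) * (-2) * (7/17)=0.09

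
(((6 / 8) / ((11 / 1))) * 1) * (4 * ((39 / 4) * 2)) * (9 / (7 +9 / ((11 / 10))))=1053 / 334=3.15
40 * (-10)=-400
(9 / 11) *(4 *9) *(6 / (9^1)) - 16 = 40 / 11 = 3.64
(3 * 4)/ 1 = 12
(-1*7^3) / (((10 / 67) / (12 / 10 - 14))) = 735392 / 25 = 29415.68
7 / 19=0.37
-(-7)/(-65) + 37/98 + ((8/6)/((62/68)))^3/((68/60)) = 5173677361/1707918030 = 3.03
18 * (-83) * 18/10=-13446/5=-2689.20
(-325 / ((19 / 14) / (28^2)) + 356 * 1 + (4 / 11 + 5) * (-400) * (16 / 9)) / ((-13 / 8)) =2877260512 / 24453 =117664.93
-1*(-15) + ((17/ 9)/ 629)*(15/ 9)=15.01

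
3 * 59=177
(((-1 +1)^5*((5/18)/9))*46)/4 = 0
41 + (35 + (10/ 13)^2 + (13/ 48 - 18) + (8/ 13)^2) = 480565/ 8112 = 59.24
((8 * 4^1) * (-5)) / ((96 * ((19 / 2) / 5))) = -50 / 57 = -0.88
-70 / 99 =-0.71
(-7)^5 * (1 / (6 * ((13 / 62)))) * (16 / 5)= -8336272 / 195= -42750.11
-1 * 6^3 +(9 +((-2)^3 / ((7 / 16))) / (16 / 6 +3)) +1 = -24898 / 119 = -209.23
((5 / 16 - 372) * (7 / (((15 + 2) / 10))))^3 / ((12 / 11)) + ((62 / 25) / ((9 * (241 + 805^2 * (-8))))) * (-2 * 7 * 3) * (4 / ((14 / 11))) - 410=-3286190355.58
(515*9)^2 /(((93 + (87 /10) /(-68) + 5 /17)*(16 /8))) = 7304296500 /63353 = 115295.20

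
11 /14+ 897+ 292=16657 /14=1189.79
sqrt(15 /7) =sqrt(105) /7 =1.46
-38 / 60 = -19 / 30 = -0.63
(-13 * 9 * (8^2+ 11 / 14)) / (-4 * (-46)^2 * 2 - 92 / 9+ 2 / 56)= 1910142 / 4268423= 0.45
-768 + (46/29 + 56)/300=-667993/870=-767.81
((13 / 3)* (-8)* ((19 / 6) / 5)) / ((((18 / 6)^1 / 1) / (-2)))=1976 / 135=14.64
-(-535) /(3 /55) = 29425 /3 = 9808.33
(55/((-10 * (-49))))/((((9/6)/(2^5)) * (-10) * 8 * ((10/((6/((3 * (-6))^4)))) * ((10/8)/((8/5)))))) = -44/200930625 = -0.00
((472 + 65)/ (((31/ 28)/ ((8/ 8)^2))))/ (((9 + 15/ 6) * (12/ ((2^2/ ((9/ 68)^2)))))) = 46350976/ 57753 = 802.57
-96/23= -4.17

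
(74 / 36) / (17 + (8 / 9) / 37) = 1369 / 11338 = 0.12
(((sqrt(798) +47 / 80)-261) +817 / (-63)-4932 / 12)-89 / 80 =-1727443 / 2520 +sqrt(798) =-657.24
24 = 24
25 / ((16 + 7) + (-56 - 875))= -0.03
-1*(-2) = 2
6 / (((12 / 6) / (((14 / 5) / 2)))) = 21 / 5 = 4.20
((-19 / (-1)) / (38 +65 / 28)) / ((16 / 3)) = 399 / 4516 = 0.09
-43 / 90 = -0.48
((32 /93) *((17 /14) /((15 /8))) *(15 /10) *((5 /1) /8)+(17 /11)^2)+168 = 13438123 /78771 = 170.60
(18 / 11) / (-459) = -2 / 561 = -0.00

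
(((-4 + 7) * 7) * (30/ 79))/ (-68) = -315/ 2686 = -0.12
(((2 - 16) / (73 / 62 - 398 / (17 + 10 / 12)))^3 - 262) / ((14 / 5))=-1052343785924209 / 11258902960025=-93.47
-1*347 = -347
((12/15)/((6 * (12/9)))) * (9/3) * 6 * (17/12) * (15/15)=51/20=2.55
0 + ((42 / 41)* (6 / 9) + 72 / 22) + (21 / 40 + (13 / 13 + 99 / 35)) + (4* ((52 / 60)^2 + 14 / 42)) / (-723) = 34113967759 / 4108519800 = 8.30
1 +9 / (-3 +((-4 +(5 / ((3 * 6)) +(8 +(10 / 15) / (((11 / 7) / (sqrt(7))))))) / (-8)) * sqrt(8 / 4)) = -1.28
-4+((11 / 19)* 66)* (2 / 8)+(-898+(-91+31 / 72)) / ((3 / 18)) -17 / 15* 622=-2519703 / 380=-6630.80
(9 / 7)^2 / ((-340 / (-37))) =2997 / 16660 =0.18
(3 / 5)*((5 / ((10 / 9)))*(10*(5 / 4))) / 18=15 / 8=1.88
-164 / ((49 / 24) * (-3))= 1312 / 49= 26.78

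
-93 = -93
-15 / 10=-3 / 2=-1.50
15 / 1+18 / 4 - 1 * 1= 37 / 2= 18.50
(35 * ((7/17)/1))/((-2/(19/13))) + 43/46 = -48781/5083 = -9.60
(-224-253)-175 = -652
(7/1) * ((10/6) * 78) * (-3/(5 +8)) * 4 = -840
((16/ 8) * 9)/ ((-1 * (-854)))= 9/ 427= 0.02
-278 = -278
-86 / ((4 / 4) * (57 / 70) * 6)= -17.60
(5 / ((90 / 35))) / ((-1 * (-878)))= 35 / 15804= 0.00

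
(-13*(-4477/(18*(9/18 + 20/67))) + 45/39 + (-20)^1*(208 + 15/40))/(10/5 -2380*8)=2930833/476673444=0.01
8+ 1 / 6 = 49 / 6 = 8.17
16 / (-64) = -1 / 4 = -0.25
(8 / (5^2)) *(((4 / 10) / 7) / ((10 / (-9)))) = -0.02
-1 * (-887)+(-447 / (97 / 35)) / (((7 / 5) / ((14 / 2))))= 7814 / 97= 80.56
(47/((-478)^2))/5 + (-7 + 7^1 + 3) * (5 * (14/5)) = 42.00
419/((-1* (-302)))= 419/302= 1.39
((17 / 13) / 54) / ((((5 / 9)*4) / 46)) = 391 / 780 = 0.50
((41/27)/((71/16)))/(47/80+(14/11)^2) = 6350080/40960539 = 0.16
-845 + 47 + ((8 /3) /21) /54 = -1357394 /1701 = -798.00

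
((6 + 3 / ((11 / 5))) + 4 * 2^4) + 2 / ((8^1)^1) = 3151 / 44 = 71.61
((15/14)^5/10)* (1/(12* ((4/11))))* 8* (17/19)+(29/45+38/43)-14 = -968108897867/79092397440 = -12.24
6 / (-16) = -3 / 8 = -0.38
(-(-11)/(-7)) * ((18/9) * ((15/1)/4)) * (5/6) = -275/28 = -9.82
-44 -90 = -134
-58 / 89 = -0.65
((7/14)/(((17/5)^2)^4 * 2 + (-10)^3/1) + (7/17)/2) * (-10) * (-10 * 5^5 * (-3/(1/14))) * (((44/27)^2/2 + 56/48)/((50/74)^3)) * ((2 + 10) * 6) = -1632307062058292931640/1037408075973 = -1573447421.38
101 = 101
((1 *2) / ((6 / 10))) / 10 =1 / 3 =0.33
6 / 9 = 2 / 3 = 0.67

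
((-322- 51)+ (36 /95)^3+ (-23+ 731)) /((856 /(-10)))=-287267281 /73391300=-3.91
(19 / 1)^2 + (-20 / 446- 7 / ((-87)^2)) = 609249956 / 1687887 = 360.95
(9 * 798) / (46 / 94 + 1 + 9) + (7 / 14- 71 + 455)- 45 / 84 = 14751755 / 13804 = 1068.66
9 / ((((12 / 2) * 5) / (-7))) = -21 / 10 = -2.10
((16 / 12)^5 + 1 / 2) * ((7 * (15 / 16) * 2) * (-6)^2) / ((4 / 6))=80185 / 24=3341.04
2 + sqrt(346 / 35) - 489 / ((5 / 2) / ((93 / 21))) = -30248 / 35 + sqrt(12110) / 35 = -861.08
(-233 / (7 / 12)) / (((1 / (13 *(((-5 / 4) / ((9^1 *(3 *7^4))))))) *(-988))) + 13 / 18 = 8301493 / 11495988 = 0.72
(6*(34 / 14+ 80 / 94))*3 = 19422 / 329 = 59.03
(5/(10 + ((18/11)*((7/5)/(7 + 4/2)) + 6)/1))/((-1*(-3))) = 275/2682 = 0.10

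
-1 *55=-55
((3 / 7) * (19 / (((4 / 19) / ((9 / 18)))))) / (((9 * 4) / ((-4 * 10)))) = -1805 / 84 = -21.49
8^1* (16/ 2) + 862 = 926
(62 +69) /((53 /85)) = 11135 /53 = 210.09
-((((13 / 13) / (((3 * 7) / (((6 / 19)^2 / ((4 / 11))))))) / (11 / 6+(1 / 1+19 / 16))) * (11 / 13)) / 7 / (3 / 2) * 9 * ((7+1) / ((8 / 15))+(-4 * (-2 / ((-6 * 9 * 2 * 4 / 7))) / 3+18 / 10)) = -536272 / 13586235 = -0.04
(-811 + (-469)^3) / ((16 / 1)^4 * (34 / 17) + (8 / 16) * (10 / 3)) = -787.06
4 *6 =24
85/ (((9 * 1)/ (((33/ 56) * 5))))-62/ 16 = 23.95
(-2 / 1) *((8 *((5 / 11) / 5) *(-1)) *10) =160 / 11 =14.55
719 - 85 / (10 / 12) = 617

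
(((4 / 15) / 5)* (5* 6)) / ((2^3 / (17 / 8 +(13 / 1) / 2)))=69 / 40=1.72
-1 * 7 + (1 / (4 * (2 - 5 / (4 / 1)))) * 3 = -6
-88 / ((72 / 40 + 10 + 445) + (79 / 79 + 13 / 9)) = -0.19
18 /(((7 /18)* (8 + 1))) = 36 /7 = 5.14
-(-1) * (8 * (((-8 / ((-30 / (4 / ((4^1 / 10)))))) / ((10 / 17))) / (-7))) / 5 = -1.04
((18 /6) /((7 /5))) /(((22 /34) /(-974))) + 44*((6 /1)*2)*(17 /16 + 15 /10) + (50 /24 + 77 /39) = -7481581 /4004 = -1868.53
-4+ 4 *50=196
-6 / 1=-6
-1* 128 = -128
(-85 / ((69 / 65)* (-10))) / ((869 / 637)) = 703885 / 119922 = 5.87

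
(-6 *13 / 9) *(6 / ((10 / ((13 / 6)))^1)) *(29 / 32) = -4901 / 480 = -10.21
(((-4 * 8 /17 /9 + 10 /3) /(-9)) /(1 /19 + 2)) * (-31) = 281542 /53703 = 5.24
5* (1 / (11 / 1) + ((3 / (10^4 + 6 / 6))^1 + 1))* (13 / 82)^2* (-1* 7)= -710066175 / 739713964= -0.96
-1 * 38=-38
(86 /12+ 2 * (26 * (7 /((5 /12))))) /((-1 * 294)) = -26423 /8820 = -3.00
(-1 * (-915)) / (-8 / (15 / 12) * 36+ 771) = 1525 / 901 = 1.69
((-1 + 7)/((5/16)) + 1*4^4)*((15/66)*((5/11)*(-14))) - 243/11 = -50833/121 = -420.11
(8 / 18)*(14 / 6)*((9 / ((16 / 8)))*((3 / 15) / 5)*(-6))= -28 / 25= -1.12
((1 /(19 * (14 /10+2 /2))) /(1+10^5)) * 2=5 /11400114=0.00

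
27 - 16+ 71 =82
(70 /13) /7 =10 /13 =0.77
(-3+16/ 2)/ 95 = 0.05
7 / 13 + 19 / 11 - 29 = -3823 / 143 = -26.73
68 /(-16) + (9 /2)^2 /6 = -7 /8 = -0.88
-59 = -59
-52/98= -26/49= -0.53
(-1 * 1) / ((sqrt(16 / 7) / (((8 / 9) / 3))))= -2 * sqrt(7) / 27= -0.20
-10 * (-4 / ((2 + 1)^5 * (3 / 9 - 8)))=-40 / 1863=-0.02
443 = 443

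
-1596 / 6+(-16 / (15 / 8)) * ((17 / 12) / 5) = -60394 / 225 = -268.42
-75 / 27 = -25 / 9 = -2.78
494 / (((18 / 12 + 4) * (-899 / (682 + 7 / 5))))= -3375996 / 49445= -68.28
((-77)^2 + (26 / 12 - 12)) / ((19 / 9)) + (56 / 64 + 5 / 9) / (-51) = 195614663 / 69768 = 2803.79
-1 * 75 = -75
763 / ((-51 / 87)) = -1301.59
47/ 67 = 0.70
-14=-14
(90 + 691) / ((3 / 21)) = 5467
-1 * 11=-11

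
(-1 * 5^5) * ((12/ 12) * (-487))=1521875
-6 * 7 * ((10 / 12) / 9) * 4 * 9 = -140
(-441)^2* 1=194481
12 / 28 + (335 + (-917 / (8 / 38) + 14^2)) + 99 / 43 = -4601711 / 1204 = -3822.02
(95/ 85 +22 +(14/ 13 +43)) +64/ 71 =1068494/ 15691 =68.10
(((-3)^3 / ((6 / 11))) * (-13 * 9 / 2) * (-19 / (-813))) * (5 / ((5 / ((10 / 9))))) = 40755 / 542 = 75.19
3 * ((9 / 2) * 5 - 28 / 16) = 249 / 4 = 62.25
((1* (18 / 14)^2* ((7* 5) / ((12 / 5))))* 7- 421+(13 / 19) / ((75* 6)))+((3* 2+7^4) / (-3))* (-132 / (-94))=-1108245503 / 803700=-1378.93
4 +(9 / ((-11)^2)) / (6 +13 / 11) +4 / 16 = 14809 / 3476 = 4.26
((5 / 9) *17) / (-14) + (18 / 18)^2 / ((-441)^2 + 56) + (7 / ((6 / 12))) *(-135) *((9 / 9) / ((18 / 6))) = -2208411797 / 3501666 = -630.67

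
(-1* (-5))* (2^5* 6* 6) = 5760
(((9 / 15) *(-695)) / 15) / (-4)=139 / 20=6.95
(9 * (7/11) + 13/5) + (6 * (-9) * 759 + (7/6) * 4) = -6760546/165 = -40973.01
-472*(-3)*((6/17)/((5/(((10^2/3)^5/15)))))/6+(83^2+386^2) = 189443960935/4131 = 45859104.56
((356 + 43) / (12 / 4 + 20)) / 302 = 399 / 6946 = 0.06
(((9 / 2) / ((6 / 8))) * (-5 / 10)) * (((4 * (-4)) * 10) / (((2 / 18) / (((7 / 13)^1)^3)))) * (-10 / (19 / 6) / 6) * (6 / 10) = -8890560 / 41743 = -212.98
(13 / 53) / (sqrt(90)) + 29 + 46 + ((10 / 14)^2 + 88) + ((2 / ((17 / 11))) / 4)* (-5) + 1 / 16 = 13* sqrt(10) / 1590 + 2158537 / 13328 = 161.98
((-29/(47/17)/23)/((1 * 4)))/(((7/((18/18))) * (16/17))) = -8381/484288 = -0.02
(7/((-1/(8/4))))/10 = -7/5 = -1.40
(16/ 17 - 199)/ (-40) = 3367/ 680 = 4.95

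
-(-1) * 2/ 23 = 2/ 23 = 0.09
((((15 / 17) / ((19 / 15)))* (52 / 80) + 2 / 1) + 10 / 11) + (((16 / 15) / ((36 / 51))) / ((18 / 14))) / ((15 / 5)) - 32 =-487746163 / 17267580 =-28.25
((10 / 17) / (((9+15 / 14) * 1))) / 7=20 / 2397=0.01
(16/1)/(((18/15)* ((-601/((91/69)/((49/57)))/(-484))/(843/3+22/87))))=117008800480/25254621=4633.16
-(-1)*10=10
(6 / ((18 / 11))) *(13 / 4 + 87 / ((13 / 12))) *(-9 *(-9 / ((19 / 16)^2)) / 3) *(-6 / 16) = -10323720 / 4693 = -2199.81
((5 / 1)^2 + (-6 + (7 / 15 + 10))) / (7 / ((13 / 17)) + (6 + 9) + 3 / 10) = 676 / 561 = 1.20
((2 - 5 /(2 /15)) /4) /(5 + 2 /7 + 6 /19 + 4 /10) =-47215 /31928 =-1.48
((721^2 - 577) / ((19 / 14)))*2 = 14539392 / 19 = 765231.16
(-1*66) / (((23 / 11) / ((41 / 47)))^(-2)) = -7011366 / 18491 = -379.18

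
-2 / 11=-0.18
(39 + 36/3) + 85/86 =51.99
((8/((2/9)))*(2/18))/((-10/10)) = -4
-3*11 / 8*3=-99 / 8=-12.38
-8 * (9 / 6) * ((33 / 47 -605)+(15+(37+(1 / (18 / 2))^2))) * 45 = 42051020 / 141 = 298234.18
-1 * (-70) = 70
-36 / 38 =-18 / 19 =-0.95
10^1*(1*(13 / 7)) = 130 / 7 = 18.57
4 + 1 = 5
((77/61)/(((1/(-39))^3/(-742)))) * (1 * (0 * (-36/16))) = 0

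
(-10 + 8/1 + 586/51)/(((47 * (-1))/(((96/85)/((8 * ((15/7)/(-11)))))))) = 149072/1018725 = 0.15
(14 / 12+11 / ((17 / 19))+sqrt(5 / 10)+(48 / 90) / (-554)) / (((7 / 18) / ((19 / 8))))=171*sqrt(2) / 56+108383733 / 1318520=86.52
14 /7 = 2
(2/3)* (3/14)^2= 0.03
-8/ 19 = -0.42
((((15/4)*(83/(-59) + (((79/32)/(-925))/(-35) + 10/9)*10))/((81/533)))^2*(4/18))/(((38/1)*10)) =80977145442078363437089/2414416362611936256000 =33.54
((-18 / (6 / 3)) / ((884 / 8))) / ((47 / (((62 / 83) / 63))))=-124 / 6034847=-0.00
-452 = -452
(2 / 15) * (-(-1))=2 / 15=0.13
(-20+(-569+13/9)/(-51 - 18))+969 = 594437/621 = 957.23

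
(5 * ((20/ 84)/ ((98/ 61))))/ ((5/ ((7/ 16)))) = 305/ 4704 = 0.06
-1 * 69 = -69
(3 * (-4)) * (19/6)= -38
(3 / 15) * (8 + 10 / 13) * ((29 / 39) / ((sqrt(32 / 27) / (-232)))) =-95874 * sqrt(6) / 845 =-277.92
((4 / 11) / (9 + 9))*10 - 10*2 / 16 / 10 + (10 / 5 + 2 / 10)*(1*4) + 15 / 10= 10.38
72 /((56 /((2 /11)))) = 18 /77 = 0.23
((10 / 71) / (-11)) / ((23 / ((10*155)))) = -15500 / 17963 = -0.86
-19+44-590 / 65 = 207 / 13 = 15.92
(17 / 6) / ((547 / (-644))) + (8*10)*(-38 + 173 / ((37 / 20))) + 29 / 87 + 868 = 322169177 / 60717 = 5306.08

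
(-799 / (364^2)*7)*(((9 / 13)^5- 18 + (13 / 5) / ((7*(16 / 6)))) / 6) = 490133918609 / 3935586986240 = 0.12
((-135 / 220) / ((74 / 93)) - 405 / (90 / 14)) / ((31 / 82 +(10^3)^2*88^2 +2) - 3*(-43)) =-8513199 / 1033793041538444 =-0.00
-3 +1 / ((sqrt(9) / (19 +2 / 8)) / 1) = 41 / 12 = 3.42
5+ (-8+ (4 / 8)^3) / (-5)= 263 / 40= 6.58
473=473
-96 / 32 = -3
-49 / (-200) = 49 / 200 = 0.24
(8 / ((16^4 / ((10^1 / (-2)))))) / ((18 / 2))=-5 / 73728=-0.00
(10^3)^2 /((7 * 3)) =1000000 /21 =47619.05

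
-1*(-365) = 365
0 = 0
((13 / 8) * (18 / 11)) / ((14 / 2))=117 / 308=0.38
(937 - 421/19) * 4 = 69528/19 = 3659.37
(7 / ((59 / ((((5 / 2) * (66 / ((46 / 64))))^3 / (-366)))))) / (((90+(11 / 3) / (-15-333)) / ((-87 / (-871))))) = -15597978181632000 / 3583238135207107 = -4.35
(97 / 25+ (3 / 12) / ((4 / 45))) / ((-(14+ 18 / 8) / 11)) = -29447 / 6500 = -4.53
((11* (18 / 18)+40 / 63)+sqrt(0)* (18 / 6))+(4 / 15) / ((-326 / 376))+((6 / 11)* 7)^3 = 4578161953 / 68340195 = 66.99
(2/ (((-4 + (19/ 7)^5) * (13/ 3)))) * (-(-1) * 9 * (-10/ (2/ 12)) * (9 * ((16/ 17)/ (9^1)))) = -290424960/ 177453497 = -1.64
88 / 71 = 1.24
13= 13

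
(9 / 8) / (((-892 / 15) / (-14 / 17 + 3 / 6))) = 1485 / 242624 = 0.01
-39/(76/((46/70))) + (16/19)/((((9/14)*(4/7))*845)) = -0.33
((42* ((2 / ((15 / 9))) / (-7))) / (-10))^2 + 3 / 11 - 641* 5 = -22028936 / 6875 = -3204.21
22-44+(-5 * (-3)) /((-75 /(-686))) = 576 /5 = 115.20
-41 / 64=-0.64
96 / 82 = 48 / 41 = 1.17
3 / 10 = 0.30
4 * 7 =28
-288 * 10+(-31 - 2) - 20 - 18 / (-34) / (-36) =-199445 / 68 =-2933.01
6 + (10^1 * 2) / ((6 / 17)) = 188 / 3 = 62.67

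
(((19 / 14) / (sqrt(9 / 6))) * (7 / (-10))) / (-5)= 19 * sqrt(6) / 300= 0.16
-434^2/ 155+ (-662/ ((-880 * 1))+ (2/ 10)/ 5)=-2671697/ 2200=-1214.41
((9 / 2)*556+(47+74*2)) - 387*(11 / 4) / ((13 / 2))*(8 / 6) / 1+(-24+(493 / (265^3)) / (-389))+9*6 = 236090207342216 / 94108873625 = 2508.69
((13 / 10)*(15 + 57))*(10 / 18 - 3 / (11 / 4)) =-50.11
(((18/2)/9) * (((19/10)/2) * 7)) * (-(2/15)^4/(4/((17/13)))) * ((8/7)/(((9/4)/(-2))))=20672/29615625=0.00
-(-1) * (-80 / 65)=-16 / 13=-1.23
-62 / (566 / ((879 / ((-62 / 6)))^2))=-6953769 / 8773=-792.63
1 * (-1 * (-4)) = 4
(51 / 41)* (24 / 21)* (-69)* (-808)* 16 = 363949056 / 287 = 1268115.18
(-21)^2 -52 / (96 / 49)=9947 / 24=414.46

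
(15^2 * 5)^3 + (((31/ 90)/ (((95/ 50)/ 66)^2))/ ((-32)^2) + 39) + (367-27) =65792267531587/ 46208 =1423828504.41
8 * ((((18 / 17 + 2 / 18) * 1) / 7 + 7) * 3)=61408 / 357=172.01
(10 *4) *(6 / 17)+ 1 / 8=1937 / 136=14.24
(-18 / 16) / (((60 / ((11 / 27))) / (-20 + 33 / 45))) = 3179 / 21600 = 0.15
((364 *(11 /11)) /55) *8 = 52.95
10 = 10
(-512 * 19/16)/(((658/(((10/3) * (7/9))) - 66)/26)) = -79040/939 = -84.17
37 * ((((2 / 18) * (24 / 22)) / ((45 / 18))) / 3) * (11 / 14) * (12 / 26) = 296 / 1365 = 0.22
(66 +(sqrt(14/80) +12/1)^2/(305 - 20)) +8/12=67.21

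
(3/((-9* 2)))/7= -1/42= -0.02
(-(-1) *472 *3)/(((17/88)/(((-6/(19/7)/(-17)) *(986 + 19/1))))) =5259703680/5491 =957877.20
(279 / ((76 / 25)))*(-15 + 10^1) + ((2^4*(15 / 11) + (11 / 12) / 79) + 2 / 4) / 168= -2181426965 / 4755168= -458.75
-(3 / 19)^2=-9 / 361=-0.02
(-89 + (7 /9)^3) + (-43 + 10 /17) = -1622755 /12393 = -130.94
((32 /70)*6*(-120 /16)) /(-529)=144 /3703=0.04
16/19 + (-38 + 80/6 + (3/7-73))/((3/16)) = -619760/1197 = -517.76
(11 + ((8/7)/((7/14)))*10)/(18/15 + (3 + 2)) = 1185/217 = 5.46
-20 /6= -10 /3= -3.33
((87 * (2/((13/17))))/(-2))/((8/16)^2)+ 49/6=-34859/78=-446.91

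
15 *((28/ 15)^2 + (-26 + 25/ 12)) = -18389/ 60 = -306.48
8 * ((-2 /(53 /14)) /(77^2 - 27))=-112 /156403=-0.00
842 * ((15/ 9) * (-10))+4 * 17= -41896/ 3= -13965.33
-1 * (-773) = 773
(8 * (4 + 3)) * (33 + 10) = 2408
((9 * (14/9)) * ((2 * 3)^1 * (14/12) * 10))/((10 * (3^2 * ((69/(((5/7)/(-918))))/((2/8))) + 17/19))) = -9310/303281411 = -0.00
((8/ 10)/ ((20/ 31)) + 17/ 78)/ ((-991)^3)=-0.00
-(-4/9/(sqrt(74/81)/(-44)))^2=-15488/37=-418.59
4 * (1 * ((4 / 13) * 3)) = 48 / 13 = 3.69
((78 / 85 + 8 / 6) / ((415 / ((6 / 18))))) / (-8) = -287 / 1269900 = -0.00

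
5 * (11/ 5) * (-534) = -5874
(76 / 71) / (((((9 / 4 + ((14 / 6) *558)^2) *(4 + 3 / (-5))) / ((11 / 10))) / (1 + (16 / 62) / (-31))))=1593416 / 7865261999775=0.00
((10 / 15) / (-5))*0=0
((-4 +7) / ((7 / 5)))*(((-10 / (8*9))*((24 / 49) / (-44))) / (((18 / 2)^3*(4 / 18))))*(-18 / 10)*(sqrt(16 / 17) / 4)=-5*sqrt(17) / 2309076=-0.00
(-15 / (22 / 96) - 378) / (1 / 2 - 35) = 3252 / 253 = 12.85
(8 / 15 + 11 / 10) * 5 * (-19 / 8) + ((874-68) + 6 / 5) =189073 / 240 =787.80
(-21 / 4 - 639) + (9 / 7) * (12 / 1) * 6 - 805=-1356.68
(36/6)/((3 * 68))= 1/34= 0.03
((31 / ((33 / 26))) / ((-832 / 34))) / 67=-527 / 35376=-0.01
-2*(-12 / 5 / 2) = 12 / 5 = 2.40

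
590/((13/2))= 90.77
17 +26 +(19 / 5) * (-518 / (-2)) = 5136 / 5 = 1027.20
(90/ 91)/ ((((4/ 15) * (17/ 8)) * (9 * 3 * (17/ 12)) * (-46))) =-600/ 604877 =-0.00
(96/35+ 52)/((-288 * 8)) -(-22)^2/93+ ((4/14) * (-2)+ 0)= -3624449/624960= -5.80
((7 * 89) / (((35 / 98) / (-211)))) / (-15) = 1840342 / 75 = 24537.89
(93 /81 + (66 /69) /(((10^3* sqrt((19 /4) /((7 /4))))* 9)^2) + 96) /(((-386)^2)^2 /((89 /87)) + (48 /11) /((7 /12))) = 11782887155027681 /2632059222152003928000000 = 0.00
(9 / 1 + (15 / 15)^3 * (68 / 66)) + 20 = 991 / 33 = 30.03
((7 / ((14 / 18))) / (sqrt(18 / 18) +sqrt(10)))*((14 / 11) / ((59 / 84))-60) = 37764 / 649-37764*sqrt(10) / 649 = -125.82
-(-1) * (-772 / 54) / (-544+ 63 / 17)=0.03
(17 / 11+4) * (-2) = -122 / 11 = -11.09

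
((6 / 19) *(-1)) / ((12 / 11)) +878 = 33353 / 38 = 877.71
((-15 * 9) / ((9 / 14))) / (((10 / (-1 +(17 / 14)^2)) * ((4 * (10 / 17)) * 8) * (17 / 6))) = -837 / 4480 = -0.19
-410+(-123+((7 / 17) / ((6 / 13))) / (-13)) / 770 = -32213953 / 78540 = -410.16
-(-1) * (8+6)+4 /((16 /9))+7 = 93 /4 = 23.25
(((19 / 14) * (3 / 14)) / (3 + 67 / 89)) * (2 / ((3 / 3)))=5073 / 32732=0.15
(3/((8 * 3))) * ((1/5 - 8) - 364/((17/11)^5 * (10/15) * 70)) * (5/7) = -2201979/2839714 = -0.78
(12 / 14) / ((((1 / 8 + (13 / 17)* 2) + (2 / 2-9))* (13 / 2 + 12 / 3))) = -544 / 42287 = -0.01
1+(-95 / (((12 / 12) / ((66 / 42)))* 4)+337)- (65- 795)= 28859 / 28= 1030.68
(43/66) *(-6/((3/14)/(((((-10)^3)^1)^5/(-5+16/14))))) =-4214000000000000000/891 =-4729517396184062.85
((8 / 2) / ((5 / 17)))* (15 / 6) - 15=19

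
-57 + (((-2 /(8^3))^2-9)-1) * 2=-2523135 /32768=-77.00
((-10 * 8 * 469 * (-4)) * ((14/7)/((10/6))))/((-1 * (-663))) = 60032/221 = 271.64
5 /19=0.26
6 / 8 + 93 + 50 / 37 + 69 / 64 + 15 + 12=291689 / 2368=123.18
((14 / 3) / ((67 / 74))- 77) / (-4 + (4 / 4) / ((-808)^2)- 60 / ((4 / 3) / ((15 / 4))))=9428009024 / 22669233255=0.42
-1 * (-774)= 774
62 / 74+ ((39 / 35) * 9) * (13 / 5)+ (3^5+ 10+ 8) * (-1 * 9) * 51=-775524269 / 6475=-119772.09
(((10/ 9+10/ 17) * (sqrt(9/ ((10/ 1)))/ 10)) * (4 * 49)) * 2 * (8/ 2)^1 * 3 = 20384 * sqrt(10)/ 85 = 758.35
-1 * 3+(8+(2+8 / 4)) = 9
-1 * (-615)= 615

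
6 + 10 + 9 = 25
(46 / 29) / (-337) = -0.00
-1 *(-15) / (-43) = -15 / 43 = -0.35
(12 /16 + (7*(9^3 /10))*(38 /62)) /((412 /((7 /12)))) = 453551 /1021760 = 0.44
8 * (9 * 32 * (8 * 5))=92160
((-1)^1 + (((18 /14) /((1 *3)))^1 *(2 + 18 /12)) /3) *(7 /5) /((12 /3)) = -7 /40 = -0.18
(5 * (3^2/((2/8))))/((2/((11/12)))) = 165/2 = 82.50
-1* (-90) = 90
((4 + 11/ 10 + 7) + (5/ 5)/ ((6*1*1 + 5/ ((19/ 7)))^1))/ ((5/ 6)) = 14.67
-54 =-54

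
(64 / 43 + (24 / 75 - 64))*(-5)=310.96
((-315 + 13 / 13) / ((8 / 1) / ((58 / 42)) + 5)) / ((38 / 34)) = -154802 / 5947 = -26.03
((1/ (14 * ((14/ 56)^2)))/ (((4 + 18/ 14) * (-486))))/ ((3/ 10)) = -40/ 26973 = -0.00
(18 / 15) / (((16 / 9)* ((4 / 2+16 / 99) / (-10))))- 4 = -6097 / 856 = -7.12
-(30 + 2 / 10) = -151 / 5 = -30.20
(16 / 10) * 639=5112 / 5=1022.40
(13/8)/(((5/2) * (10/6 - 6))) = -3/20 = -0.15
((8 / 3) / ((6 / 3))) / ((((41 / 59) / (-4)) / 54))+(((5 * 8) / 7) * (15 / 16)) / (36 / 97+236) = -414.42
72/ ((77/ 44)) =288/ 7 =41.14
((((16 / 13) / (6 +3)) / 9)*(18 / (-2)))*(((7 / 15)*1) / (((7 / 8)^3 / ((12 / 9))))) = -32768 / 257985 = -0.13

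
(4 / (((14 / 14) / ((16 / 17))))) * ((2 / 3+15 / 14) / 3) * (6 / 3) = 4672 / 1071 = 4.36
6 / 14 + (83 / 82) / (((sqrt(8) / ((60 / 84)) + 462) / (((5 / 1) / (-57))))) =2075 * sqrt(2) / 1781364228 + 254366479 / 593788076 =0.43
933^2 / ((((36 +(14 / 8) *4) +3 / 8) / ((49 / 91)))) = 48747384 / 4511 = 10806.34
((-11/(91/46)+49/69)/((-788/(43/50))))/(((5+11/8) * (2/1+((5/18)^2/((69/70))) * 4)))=7071651/19699621760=0.00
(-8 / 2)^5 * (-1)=1024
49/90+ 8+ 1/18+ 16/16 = 48/5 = 9.60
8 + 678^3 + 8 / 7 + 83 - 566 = 2181656947 / 7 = 311665278.14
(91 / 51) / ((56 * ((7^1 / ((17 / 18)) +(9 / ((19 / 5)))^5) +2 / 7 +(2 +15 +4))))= 225325009 / 729953399040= 0.00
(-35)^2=1225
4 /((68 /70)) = 70 /17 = 4.12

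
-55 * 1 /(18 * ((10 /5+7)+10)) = -55 /342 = -0.16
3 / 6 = 0.50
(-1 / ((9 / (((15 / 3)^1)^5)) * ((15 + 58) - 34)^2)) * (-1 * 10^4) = 31250000 / 13689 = 2282.85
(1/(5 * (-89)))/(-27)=1/12015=0.00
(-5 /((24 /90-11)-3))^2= 5625 /42436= 0.13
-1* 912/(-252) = 76/21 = 3.62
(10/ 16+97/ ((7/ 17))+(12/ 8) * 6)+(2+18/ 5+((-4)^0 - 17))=65743/ 280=234.80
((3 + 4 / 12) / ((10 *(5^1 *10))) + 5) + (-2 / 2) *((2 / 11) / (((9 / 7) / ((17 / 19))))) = 458977 / 94050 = 4.88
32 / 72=4 / 9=0.44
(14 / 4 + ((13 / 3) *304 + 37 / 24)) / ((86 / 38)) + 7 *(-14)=167289 / 344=486.31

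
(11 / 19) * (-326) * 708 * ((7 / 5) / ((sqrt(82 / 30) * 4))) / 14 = -317361 * sqrt(615) / 3895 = -2020.62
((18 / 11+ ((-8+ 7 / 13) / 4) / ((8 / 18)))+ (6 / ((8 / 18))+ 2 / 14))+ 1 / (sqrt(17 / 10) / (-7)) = 177491 / 16016 - 7 *sqrt(170) / 17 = 5.71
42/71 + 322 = 22904/71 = 322.59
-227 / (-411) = 227 / 411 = 0.55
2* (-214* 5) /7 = -2140 /7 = -305.71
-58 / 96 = -0.60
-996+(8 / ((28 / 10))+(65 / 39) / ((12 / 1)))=-250237 / 252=-993.00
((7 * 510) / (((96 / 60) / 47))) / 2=419475 / 8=52434.38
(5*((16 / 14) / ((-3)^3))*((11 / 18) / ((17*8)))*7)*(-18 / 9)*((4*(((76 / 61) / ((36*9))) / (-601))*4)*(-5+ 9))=-66880 / 12267173871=-0.00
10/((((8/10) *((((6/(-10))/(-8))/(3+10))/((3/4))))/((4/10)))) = 650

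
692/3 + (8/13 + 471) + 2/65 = 136951/195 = 702.31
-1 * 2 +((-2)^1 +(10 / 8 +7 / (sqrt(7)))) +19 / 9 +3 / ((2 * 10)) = -22 / 45 +sqrt(7) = 2.16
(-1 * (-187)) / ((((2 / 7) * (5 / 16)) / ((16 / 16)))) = 10472 / 5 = 2094.40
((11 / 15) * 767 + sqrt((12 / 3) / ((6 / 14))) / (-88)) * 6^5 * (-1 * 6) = -131212224 / 5 + 3888 * sqrt(21) / 11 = -26240825.07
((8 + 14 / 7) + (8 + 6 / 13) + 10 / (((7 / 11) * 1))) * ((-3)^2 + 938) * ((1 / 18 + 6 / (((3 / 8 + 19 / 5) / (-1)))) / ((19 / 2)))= -12231291010 / 2598687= -4706.72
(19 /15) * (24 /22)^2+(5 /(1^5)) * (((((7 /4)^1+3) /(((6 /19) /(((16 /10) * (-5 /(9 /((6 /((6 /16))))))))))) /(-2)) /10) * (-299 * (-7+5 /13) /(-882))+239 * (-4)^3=-111041481556 /7203735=-15414.43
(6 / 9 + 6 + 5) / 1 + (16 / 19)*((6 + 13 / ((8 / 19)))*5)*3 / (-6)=-3760 / 57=-65.96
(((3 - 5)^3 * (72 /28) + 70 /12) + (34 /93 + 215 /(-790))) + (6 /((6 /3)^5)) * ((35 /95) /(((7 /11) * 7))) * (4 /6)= -114399503 /7817208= -14.63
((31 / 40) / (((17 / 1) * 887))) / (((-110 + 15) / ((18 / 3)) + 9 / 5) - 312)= -93 / 589950796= -0.00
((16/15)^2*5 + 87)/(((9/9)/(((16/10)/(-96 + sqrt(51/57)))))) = -20287744/13131525 - 33368*sqrt(323)/39394575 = -1.56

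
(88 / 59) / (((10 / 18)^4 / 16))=9237888 / 36875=250.52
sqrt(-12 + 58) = sqrt(46) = 6.78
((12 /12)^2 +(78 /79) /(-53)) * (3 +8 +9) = 82180 /4187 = 19.63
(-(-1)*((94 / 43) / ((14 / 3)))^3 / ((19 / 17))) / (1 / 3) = 142964271 / 518147119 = 0.28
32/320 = 0.10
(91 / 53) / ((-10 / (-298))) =13559 / 265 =51.17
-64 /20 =-16 /5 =-3.20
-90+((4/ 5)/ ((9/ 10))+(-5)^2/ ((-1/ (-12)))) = 1898/ 9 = 210.89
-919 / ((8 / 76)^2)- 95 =-332139 / 4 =-83034.75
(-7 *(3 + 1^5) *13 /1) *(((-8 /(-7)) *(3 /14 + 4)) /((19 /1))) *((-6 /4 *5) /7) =92040 /931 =98.86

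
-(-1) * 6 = 6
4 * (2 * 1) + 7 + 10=25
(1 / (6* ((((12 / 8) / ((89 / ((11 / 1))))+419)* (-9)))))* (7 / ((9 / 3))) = -623 / 6043815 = -0.00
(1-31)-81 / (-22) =-579 / 22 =-26.32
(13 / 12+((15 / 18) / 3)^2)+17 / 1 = 1471 / 81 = 18.16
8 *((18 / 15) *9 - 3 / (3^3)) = 3848 / 45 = 85.51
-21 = -21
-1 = -1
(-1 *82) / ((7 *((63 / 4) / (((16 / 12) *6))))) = -2624 / 441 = -5.95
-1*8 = -8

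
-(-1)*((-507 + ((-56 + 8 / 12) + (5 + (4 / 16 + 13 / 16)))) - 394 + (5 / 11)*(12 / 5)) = -501167 / 528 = -949.18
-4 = -4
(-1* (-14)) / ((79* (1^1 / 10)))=140 / 79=1.77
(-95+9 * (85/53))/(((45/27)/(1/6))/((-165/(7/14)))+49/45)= -1056825/13886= -76.11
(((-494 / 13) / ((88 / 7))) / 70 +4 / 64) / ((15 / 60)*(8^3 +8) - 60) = 17 / 61600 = 0.00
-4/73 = -0.05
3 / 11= 0.27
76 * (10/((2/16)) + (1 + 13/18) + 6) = 6666.89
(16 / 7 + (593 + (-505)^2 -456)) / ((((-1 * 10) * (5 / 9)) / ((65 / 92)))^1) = -20897955 / 644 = -32450.24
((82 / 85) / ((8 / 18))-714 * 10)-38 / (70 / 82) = -8546989 / 1190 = -7182.34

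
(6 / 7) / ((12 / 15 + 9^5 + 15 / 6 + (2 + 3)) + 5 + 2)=20 / 1378167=0.00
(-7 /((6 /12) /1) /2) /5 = -7 /5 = -1.40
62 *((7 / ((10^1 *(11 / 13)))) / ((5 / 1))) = 2821 / 275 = 10.26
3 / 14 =0.21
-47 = -47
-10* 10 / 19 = -100 / 19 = -5.26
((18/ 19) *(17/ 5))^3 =28652616/ 857375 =33.42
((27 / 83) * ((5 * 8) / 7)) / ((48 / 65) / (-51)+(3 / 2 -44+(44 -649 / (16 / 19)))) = -19094400 / 7901304271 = -0.00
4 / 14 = 0.29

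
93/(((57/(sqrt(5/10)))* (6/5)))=155* sqrt(2)/228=0.96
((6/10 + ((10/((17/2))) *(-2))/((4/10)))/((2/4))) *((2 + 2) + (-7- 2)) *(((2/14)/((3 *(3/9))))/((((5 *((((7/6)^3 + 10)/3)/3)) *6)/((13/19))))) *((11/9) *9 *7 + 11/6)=298177308/28296415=10.54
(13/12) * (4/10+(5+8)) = 871/60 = 14.52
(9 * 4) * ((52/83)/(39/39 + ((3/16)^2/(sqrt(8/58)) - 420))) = -205617364992/3819847616105 - 8626176 * sqrt(29)/3819847616105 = -0.05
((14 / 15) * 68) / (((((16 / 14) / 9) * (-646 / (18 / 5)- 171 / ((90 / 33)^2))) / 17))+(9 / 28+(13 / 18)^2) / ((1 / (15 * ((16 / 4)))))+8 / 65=19546302292 / 2238216435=8.73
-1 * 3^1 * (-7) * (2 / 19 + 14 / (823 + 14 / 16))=107170 / 41743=2.57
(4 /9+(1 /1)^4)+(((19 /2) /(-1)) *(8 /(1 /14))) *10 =-95747 /9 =-10638.56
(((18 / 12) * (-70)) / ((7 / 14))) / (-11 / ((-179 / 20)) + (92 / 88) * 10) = -82698 / 4601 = -17.97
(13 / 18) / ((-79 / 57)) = -247 / 474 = -0.52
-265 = -265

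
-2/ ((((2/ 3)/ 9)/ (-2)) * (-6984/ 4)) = -3/ 97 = -0.03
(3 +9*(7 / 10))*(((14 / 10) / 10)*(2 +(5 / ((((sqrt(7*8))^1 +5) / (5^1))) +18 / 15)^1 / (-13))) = 93849 / 32500-21*sqrt(14) / 130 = 2.28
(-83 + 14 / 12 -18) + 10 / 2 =-569 / 6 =-94.83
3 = 3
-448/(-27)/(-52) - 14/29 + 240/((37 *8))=3376/376623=0.01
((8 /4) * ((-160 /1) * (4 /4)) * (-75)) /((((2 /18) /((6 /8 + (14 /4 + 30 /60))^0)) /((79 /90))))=189600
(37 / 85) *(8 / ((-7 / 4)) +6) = 74 / 119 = 0.62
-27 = -27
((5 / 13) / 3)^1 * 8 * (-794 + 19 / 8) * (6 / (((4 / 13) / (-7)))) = 221655 / 2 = 110827.50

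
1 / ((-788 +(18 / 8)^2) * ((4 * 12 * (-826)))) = 1 / 31041906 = 0.00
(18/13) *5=90/13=6.92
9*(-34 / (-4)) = 153 / 2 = 76.50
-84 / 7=-12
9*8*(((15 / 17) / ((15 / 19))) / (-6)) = -228 / 17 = -13.41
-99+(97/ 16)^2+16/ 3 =-43709/ 768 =-56.91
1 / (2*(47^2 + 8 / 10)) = 5 / 22098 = 0.00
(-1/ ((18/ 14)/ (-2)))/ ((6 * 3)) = 7/ 81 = 0.09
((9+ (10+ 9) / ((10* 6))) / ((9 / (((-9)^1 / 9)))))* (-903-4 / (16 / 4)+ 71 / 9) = 901667 / 972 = 927.64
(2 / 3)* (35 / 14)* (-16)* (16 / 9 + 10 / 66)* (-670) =10237600 / 297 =34470.03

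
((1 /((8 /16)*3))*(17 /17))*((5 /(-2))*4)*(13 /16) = -65 /12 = -5.42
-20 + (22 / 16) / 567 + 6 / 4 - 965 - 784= -8017369 / 4536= -1767.50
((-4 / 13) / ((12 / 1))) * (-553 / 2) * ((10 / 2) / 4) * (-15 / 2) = -13825 / 208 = -66.47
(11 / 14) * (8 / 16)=11 / 28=0.39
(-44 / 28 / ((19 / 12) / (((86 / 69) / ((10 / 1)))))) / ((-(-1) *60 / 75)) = -473 / 3059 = -0.15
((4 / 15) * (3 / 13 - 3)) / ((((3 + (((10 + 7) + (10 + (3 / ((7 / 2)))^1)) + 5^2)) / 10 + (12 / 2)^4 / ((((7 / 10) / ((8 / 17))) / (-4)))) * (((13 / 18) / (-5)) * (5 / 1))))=-205632 / 699753457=-0.00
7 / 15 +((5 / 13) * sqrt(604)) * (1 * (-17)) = 7 / 15 - 170 * sqrt(151) / 13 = -160.23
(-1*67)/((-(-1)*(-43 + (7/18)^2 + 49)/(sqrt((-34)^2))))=-738072/1993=-370.33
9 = 9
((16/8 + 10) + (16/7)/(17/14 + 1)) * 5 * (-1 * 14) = -28280/31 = -912.26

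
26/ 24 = 13/ 12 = 1.08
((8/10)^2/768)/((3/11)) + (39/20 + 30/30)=10631/3600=2.95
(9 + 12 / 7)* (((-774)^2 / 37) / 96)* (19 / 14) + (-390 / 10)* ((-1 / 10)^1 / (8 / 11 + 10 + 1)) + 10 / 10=15303469917 / 6236720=2453.77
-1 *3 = -3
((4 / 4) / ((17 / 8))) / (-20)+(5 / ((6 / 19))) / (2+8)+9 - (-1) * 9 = 19951 / 1020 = 19.56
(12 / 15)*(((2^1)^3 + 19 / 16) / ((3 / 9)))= 441 / 20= 22.05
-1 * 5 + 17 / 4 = -3 / 4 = -0.75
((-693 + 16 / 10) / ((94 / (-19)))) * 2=65683 / 235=279.50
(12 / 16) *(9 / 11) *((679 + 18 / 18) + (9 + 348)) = 27999 / 44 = 636.34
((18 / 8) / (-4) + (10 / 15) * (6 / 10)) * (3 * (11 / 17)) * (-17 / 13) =33 / 80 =0.41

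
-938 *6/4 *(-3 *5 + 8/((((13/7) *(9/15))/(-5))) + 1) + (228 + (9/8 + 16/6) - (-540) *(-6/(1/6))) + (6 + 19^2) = 16025719/312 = 51364.48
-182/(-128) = 91/64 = 1.42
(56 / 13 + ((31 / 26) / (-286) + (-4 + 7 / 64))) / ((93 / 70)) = 573125 / 1844128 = 0.31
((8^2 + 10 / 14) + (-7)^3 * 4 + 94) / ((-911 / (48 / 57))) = 7152 / 6377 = 1.12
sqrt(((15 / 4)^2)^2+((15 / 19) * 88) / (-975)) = sqrt(77186693545) / 19760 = 14.06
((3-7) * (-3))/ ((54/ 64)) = 128/ 9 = 14.22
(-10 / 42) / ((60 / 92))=-23 / 63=-0.37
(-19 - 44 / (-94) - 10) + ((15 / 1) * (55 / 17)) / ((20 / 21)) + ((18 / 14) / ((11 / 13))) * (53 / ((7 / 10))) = 236812473 / 1722644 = 137.47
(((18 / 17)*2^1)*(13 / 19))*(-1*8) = -3744 / 323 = -11.59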